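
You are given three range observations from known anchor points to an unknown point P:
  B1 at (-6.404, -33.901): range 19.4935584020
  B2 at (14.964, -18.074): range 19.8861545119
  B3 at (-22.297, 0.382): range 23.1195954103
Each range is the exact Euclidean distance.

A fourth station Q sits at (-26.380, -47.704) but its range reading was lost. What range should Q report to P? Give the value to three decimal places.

eq1: (x + 6.404)² + (y + 33.901)² = 19.4935584020²
eq2: (x − 14.964)² + (y + 18.074)² = 19.8861545119²
eq3: (x + 22.297)² + (y − 0.382)² = 23.1195954103²
eq3−eq1, eq3−eq2 (x²,y² cancel):
  31.786·x − 68.566·y = 847.503757
  74.522·x − 36.912·y = 192.345190
det = 31.786·-36.912 − -68.566·74.522 = 3936.390620
x = (847.503757·-36.912 − -68.566·192.345190) / 3936.390620 = -4.596779
y = (31.786·192.345190 − 847.503757·74.522) / 3936.390620 = -14.491395
|P − Q| = √((-4.596779 − -26.380)² + (-14.491395 − -47.704)²) = 39.718835

39.719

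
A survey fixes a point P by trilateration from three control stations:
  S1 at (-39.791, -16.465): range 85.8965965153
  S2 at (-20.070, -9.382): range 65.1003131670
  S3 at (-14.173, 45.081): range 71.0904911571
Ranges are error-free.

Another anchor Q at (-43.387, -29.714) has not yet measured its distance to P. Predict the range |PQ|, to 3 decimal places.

eq1: (x + 39.791)² + (y + 16.465)² = 85.8965965153²
eq2: (x + 20.070)² + (y + 9.382)² = 65.1003131670²
eq3: (x + 14.173)² + (y − 45.081)² = 71.0904911571²
eq2−eq3, eq2−eq1 (x²,y² cancel):
  11.794·x + 108.926·y = 926.536507
  -39.442·x − 14.166·y = -1776.581436
det = 11.794·-14.166 − 108.926·-39.442 = 4129.185488
x = (926.536507·-14.166 − 108.926·-1776.581436) / 4129.185488 = 43.686726
y = (11.794·-1776.581436 − 926.536507·-39.442) / 4129.185488 = 3.775915
|P − Q| = √((43.686726 − -43.387)² + (3.775915 − -29.714)²) = 93.292058

93.292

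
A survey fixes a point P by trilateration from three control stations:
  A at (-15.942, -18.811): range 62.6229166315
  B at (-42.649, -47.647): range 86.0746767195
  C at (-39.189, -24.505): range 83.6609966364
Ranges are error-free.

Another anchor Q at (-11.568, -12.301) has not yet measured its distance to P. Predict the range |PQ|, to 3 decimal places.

eq1: (x + 15.942)² + (y + 18.811)² = 62.6229166315²
eq2: (x + 42.649)² + (y + 47.647)² = 86.0746767195²
eq3: (x + 39.189)² + (y + 24.505)² = 83.6609966364²
eq1−eq3, eq1−eq2 (x²,y² cancel):
  -46.494·x − 11.388·y = -1549.261010
  -53.414·x − 57.672·y = -6.047560
det = -46.494·-57.672 − -11.388·-53.414 = 2073.123336
x = (-1549.261010·-57.672 − -11.388·-6.047560) / 2073.123336 = 43.065509
y = (-46.494·-6.047560 − -1549.261010·-53.414) / 2073.123336 = -39.781064
|P − Q| = √((43.065509 − -11.568)² + (-39.781064 − -12.301)²) = 61.155329

61.155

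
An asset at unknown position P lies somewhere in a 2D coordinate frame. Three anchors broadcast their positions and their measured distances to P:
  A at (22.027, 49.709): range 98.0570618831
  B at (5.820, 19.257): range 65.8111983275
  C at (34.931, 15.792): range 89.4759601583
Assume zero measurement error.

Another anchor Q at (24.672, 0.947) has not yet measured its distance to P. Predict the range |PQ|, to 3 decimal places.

74.775

eq1: (x − 22.027)² + (y − 49.709)² = 98.0570618831²
eq2: (x − 5.820)² + (y − 19.257)² = 65.8111983275²
eq3: (x − 34.931)² + (y − 15.792)² = 89.4759601583²
eq3−eq1, eq3−eq2 (x²,y² cancel):
  -25.808·x + 67.834·y = -122.628554
  -58.222·x + 6.930·y = 2609.976045
det = -25.808·6.930 − 67.834·-58.222 = 3770.581708
x = (-122.628554·6.930 − 67.834·2609.976045) / 3770.581708 = -47.179705
y = (-25.808·2609.976045 − -122.628554·-58.222) / 3770.581708 = -19.757679
|P − Q| = √((-47.179705 − 24.672)² + (-19.757679 − 0.947)²) = 74.775338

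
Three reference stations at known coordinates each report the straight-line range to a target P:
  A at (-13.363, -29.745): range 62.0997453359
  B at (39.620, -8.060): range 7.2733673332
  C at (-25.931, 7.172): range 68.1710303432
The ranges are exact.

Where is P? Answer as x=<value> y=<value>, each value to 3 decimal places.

eq1: (x + 13.363)² + (y + 29.745)² = 62.0997453359²
eq2: (x − 39.620)² + (y + 8.060)² = 7.2733673332²
eq3: (x + 25.931)² + (y − 7.172)² = 68.1710303432²
eq2−eq3, eq2−eq1 (x²,y² cancel):
  -131.102·x + 30.464·y = -5505.241161
  -105.966·x − 43.370·y = -4374.849704
det = -131.102·-43.370 − 30.464·-105.966 = 8914.041964
x = (-5505.241161·-43.370 − 30.464·-4374.849704) / 8914.041964 = 41.736143
y = (-131.102·-4374.849704 − -5505.241161·-105.966) / 8914.041964 = -1.101278

x=41.736 y=-1.101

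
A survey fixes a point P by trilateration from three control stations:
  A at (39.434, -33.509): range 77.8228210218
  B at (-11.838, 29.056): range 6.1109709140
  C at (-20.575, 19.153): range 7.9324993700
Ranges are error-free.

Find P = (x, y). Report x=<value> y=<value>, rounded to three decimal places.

eq1: (x − 39.434)² + (y + 33.509)² = 77.8228210218²
eq2: (x + 11.838)² + (y − 29.056)² = 6.1109709140²
eq3: (x + 20.575)² + (y − 19.153)² = 7.9324993700²
eq3−eq1, eq3−eq2 (x²,y² cancel):
  120.018·x − 105.324·y = -4105.741523
  17.474·x + 19.806·y = 219.801927
det = 120.018·19.806 − -105.324·17.474 = 4217.508084
x = (-4105.741523·19.806 − -105.324·219.801927) / 4217.508084 = -13.792006
y = (120.018·219.801927 − -4105.741523·17.474) / 4217.508084 = 23.265851

x=-13.792 y=23.266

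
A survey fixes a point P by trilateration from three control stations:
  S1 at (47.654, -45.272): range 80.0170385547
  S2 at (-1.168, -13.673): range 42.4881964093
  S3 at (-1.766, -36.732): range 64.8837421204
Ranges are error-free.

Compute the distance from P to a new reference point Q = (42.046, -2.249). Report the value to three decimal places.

41.325

eq1: (x − 47.654)² + (y + 45.272)² = 80.0170385547²
eq2: (x + 1.168)² + (y + 13.673)² = 42.4881964093²
eq3: (x + 1.766)² + (y + 36.732)² = 64.8837421204²
eq3−eq1, eq3−eq2 (x²,y² cancel):
  98.840·x − 17.080·y = 775.272652
  1.196·x + 46.118·y = 1240.609730
det = 98.840·46.118 − -17.080·1.196 = 4578.730800
x = (775.272652·46.118 − -17.080·1240.609730) / 4578.730800 = 12.436555
y = (98.840·1240.609730 − 775.272652·1.196) / 4578.730800 = 26.578247
|P − Q| = √((12.436555 − 42.046)² + (26.578247 − -2.249)²) = 41.324683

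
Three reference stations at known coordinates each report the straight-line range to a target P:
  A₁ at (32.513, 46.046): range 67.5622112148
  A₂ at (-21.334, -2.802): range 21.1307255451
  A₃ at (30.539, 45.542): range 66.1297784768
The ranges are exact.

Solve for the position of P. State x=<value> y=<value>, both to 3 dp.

eq1: (x − 32.513)² + (y − 46.046)² = 67.5622112148²
eq2: (x + 21.334)² + (y + 2.802)² = 21.1307255451²
eq3: (x − 30.539)² + (y − 45.542)² = 66.1297784768²
eq2−eq3, eq2−eq1 (x²,y² cancel):
  103.746·x + 96.688·y = -1382.926514
  107.694·x + 97.696·y = -1403.806297
det = 103.746·97.696 − 96.688·107.694 = -277.148256
x = (-1382.926514·97.696 − 96.688·-1403.806297) / -277.148256 = -2.254514
y = (103.746·-1403.806297 − -1382.926514·107.694) / -277.148256 = -11.883892

x=-2.255 y=-11.884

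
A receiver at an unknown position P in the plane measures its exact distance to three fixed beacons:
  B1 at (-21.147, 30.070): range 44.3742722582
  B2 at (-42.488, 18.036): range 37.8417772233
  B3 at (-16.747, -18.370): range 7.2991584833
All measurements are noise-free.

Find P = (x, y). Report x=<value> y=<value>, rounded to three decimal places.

x=-22.788 y=-14.274

eq1: (x + 21.147)² + (y − 30.070)² = 44.3742722582²
eq2: (x + 42.488)² + (y − 18.036)² = 37.8417772233²
eq3: (x + 16.747)² + (y + 18.370)² = 7.2991584833²
eq1−eq2, eq1−eq3 (x²,y² cancel):
  -42.682·x − 24.068·y = 1316.202866
  8.800·x − 96.880·y = 1182.316724
det = -42.682·-96.880 − -24.068·8.800 = 4346.830560
x = (1316.202866·-96.880 − -24.068·1182.316724) / 4346.830560 = -22.788497
y = (-42.682·1182.316724 − 1316.202866·8.800) / 4346.830560 = -14.273901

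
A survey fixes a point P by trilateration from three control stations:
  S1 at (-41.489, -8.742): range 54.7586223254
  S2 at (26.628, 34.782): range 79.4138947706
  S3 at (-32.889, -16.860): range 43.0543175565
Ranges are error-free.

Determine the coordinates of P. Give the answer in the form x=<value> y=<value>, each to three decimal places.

eq1: (x + 41.489)² + (y + 8.742)² = 54.7586223254²
eq2: (x − 26.628)² + (y − 34.782)² = 79.4138947706²
eq3: (x + 32.889)² + (y + 16.860)² = 43.0543175565²
eq2−eq1, eq2−eq3 (x²,y² cancel):
  -136.234·x − 87.048·y = 3186.981741
  -119.034·x − 103.284·y = 3900.000435
det = -136.234·-103.284 − -87.048·-119.034 = 3709.120824
x = (3186.981741·-103.284 − -87.048·3900.000435) / 3709.120824 = 2.783144
y = (-136.234·3900.000435 − 3186.981741·-119.034) / 3709.120824 = -40.967518

x=2.783 y=-40.968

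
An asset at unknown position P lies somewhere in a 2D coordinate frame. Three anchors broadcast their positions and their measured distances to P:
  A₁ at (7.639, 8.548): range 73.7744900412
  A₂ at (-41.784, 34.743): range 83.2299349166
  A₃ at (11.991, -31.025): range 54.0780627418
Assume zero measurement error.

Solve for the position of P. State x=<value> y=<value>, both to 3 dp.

x=-39.204 y=-48.447

eq1: (x − 7.639)² + (y − 8.548)² = 73.7744900412²
eq2: (x + 41.784)² + (y − 34.743)² = 83.2299349166²
eq3: (x − 11.991)² + (y + 31.025)² = 54.0780627418²
eq2−eq1, eq2−eq3 (x²,y² cancel):
  98.846·x − 52.390·y = -1337.009395
  107.550·x − 131.536·y = 2156.141197
det = 98.846·-131.536 − -52.390·107.550 = -7367.262956
x = (-1337.009395·-131.536 − -52.390·2156.141197) / -7367.262956 = -39.203855
y = (98.846·2156.141197 − -1337.009395·107.550) / -7367.262956 = -48.446933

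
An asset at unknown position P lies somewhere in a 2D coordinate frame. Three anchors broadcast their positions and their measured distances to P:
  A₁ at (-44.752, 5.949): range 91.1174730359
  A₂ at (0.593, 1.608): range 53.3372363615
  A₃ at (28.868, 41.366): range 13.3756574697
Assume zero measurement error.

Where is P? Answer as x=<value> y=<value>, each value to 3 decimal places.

x=41.201 y=36.189

eq1: (x + 44.752)² + (y − 5.949)² = 91.1174730359²
eq2: (x − 0.593)² + (y − 1.608)² = 53.3372363615²
eq3: (x − 28.868)² + (y − 41.366)² = 13.3756574697²
eq1−eq2, eq1−eq3 (x²,y² cancel):
  90.690·x − 8.682·y = 3422.338318
  147.240·x + 70.834·y = 8629.860955
det = 90.690·70.834 − -8.682·147.240 = 7702.273140
x = (3422.338318·70.834 − -8.682·8629.860955) / 7702.273140 = 41.201131
y = (90.690·8629.860955 − 3422.338318·147.240) / 7702.273140 = 36.188926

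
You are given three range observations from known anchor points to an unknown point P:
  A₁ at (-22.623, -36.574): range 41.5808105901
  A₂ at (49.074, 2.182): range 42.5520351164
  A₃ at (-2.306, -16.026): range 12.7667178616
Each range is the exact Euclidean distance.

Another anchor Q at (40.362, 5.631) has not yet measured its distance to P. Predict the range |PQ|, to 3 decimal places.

eq1: (x + 22.623)² + (y + 36.574)² = 41.5808105901²
eq2: (x − 49.074)² + (y − 2.182)² = 42.5520351164²
eq3: (x + 2.306)² + (y + 16.026)² = 12.7667178616²
eq3−eq1, eq3−eq2 (x²,y² cancel):
  -40.634·x − 41.096·y = 21.332569
  102.760·x + 36.416·y = 503.181680
det = -40.634·36.416 − -41.096·102.760 = 2743.297216
x = (21.332569·36.416 − -41.096·503.181680) / 2743.297216 = 7.821100
y = (-40.634·503.181680 − 21.332569·102.760) / 2743.297216 = -8.252266
|P − Q| = √((7.821100 − 40.362)² + (-8.252266 − 5.631)²) = 35.378740

35.379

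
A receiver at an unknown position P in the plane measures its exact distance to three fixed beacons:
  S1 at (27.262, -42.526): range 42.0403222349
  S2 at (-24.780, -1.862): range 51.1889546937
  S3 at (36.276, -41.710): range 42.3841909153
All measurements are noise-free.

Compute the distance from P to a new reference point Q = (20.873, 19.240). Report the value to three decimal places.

eq1: (x − 27.262)² + (y + 42.526)² = 42.0403222349²
eq2: (x + 24.780)² + (y + 1.862)² = 51.1889546937²
eq3: (x − 36.276)² + (y + 41.710)² = 42.3841909153²
eq2−eq3, eq2−eq1 (x²,y² cancel):
  122.112·x − 79.696·y = 3262.046275
  104.084·x − 81.328·y = 2787.082265
det = 122.112·-81.328 − -79.696·104.084 = -1636.046272
x = (3262.046275·-81.328 − -79.696·2787.082265) / -1636.046272 = 26.390691
y = (122.112·2787.082265 − 3262.046275·104.084) / -1636.046272 = -0.494708
|P − Q| = √((26.390691 − 20.873)² + (-0.494708 − 19.240)²) = 20.491550

20.492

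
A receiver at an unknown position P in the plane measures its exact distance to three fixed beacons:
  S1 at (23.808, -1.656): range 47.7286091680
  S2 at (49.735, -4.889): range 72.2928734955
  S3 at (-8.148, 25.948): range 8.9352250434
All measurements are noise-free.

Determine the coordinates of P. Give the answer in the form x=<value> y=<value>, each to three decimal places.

eq1: (x − 23.808)² + (y + 1.656)² = 47.7286091680²
eq2: (x − 49.735)² + (y + 4.889)² = 72.2928734955²
eq3: (x + 8.148)² + (y − 25.948)² = 8.9352250434²
eq2−eq1, eq2−eq3 (x²,y² cancel):
  -51.854·x + 6.466·y = 1020.330079
  -115.766·x + 61.674·y = 3388.637374
det = -51.854·61.674 − 6.466·-115.766 = -2449.500640
x = (1020.330079·61.674 − 6.466·3388.637374) / -2449.500640 = -16.745008
y = (-51.854·3388.637374 − 1020.330079·-115.766) / -2449.500640 = 23.512903

x=-16.745 y=23.513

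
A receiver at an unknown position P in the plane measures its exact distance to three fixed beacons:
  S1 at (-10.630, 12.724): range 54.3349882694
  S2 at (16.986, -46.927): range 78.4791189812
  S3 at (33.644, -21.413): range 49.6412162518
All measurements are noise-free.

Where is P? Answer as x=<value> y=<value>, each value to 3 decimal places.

eq1: (x + 10.630)² + (y − 12.724)² = 54.3349882694²
eq2: (x − 16.986)² + (y + 46.927)² = 78.4791189812²
eq3: (x − 33.644)² + (y + 21.413)² = 49.6412162518²
eq2−eq3, eq2−eq1 (x²,y² cancel):
  33.316·x + 51.028·y = 2794.489545
  -55.232·x + 119.302·y = 990.910717
det = 33.316·119.302 − 51.028·-55.232 = 6793.043928
x = (2794.489545·119.302 − 51.028·990.910717) / 6793.043928 = 41.634355
y = (33.316·990.910717 − 2794.489545·-55.232) / 6793.043928 = 27.580924

x=41.634 y=27.581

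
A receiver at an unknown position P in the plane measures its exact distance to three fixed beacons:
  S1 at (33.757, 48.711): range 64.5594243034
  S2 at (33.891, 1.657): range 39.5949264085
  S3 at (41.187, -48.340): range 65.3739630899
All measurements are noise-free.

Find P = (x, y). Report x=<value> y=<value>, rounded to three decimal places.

x=-5.479 y=-2.557

eq1: (x − 33.757)² + (y − 48.711)² = 64.5594243034²
eq2: (x − 33.891)² + (y − 1.657)² = 39.5949264085²
eq3: (x − 41.187)² + (y + 48.340)² = 65.3739630899²
eq3−eq2, eq3−eq1 (x²,y² cancel):
  -14.592·x + 99.994·y = -175.782186
  -14.860·x + 194.102·y = -414.992215
det = -14.592·194.102 − 99.994·-14.860 = -1346.425544
x = (-175.782186·194.102 − 99.994·-414.992215) / -1346.425544 = -5.478994
y = (-14.592·-414.992215 − -175.782186·-14.860) / -1346.425544 = -2.557470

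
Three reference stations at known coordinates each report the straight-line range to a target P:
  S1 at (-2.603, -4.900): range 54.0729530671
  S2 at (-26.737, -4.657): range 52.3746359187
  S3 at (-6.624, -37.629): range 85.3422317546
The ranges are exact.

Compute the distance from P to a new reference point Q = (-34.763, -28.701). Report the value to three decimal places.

eq1: (x + 2.603)² + (y + 4.900)² = 54.0729530671²
eq2: (x + 26.737)² + (y + 4.657)² = 52.3746359187²
eq3: (x + 6.624)² + (y + 37.629)² = 85.3422317546²
eq3−eq2, eq3−eq1 (x²,y² cancel):
  -40.226·x + 65.944·y = 3816.929834
  8.042·x + 65.458·y = 2930.378859
det = -40.226·65.458 − 65.944·8.042 = -3163.435156
x = (3816.929834·65.458 − 65.944·2930.378859) / -3163.435156 = -17.894373
y = (-40.226·2930.378859 − 3816.929834·8.042) / -3163.435156 = 46.965771
|P − Q| = √((-17.894373 − -34.763)² + (46.965771 − -28.701)²) = 77.524259

77.524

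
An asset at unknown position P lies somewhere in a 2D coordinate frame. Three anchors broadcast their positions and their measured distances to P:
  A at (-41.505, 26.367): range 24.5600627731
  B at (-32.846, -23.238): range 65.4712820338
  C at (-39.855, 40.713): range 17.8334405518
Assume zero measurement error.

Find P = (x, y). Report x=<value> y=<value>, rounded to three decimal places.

eq1: (x + 41.505)² + (y − 26.367)² = 24.5600627731²
eq2: (x + 32.846)² + (y + 23.238)² = 65.4712820338²
eq3: (x + 39.855)² + (y − 40.713)² = 17.8334405518²
eq2−eq3, eq2−eq1 (x²,y² cancel):
  -14.018·x + 127.902·y = 5595.562203
  -17.318·x + 99.210·y = 4482.311442
det = -14.018·99.210 − 127.902·-17.318 = 824.281056
x = (5595.562203·99.210 − 127.902·4482.311442) / 824.281056 = -22.032378
y = (-14.018·4482.311442 − 5595.562203·-17.318) / 824.281056 = 41.334086

x=-22.032 y=41.334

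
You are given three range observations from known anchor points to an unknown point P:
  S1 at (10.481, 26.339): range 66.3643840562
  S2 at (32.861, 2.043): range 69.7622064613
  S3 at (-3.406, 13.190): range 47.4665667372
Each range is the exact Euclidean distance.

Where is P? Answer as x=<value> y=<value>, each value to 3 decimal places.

x=-31.380 y=-25.158

eq1: (x − 10.481)² + (y − 26.339)² = 66.3643840562²
eq2: (x − 32.861)² + (y − 2.043)² = 69.7622064613²
eq3: (x + 3.406)² + (y − 13.190)² = 47.4665667372²
eq3−eq1, eq3−eq2 (x²,y² cancel):
  27.774·x + 26.298·y = -1533.139167
  72.534·x − 22.294·y = -1715.248259
det = 27.774·-22.294 − 26.298·72.534 = -2526.692688
x = (-1533.139167·-22.294 − 26.298·-1715.248259) / -2526.692688 = -31.379916
y = (27.774·-1715.248259 − -1533.139167·72.534) / -2526.692688 = -25.157555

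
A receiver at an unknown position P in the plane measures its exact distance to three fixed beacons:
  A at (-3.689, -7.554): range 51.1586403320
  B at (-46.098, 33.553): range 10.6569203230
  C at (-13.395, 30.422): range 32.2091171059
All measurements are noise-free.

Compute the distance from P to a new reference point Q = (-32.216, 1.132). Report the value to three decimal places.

eq1: (x + 3.689)² + (y + 7.554)² = 51.1586403320²
eq2: (x + 46.098)² + (y − 33.553)² = 10.6569203230²
eq3: (x + 13.395)² + (y − 30.422)² = 32.2091171059²
eq2−eq1, eq2−eq3 (x²,y² cancel):
  84.818·x − 82.214·y = -5683.794306
  65.406·x − 6.262·y = -3069.762578
det = 84.818·-6.262 − -82.214·65.406 = 4846.158568
x = (-5683.794306·-6.262 − -82.214·-3069.762578) / 4846.158568 = -44.733481
y = (84.818·-3069.762578 − -5683.794306·65.406) / 4846.158568 = 22.983798
|P − Q| = √((-44.733481 − -32.216)² + (22.983798 − 1.132)²) = 25.183097

25.183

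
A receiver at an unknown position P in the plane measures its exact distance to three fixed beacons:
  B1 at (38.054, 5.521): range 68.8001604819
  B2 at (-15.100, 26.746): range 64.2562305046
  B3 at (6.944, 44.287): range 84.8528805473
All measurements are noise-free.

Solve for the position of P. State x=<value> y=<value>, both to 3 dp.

eq1: (x − 38.054)² + (y − 5.521)² = 68.8001604819²
eq2: (x + 15.100)² + (y − 26.746)² = 64.2562305046²
eq3: (x − 6.944)² + (y − 44.287)² = 84.8528805473²
eq1−eq2, eq1−eq3 (x²,y² cancel):
  -106.308·x + 42.450·y = 69.369083
  -62.220·x + 77.532·y = -1935.580107
det = -106.308·77.532 − 42.450·-62.220 = -5601.032856
x = (69.369083·77.532 − 42.450·-1935.580107) / -5601.032856 = -15.629921
y = (-106.308·-1935.580107 − 69.369083·-62.220) / -5601.032856 = -37.508045

x=-15.630 y=-37.508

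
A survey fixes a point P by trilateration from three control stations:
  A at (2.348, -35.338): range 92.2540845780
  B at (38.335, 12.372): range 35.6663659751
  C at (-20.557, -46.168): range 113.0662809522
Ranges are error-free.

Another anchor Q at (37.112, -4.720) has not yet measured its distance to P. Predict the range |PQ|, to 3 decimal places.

eq1: (x − 2.348)² + (y + 35.338)² = 92.2540845780²
eq2: (x − 38.335)² + (y − 12.372)² = 35.6663659751²
eq3: (x + 20.557)² + (y + 46.168)² = 113.0662809522²
eq3−eq2, eq3−eq1 (x²,y² cancel):
  117.784·x + 117.080·y = 10580.458362
  45.810·x + 21.660·y = 2973.380642
det = 117.784·21.660 − 117.080·45.810 = -2812.233360
x = (10580.458362·21.660 − 117.080·2973.380642) / -2812.233360 = 42.297584
y = (117.784·2973.380642 − 10580.458362·45.810) / -2812.233360 = 47.817558
|P − Q| = √((42.297584 − 37.112)² + (47.817558 − -4.720)²) = 52.792853

52.793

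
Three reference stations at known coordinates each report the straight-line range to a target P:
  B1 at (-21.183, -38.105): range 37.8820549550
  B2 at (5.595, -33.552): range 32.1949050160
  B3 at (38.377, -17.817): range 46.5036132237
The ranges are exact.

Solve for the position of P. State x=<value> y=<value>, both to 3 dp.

eq1: (x + 21.183)² + (y + 38.105)² = 37.8820549550²
eq2: (x − 5.595)² + (y + 33.552)² = 32.1949050160²
eq3: (x − 38.377)² + (y + 17.817)² = 46.5036132237²
eq2−eq1, eq2−eq3 (x²,y² cancel):
  -53.556·x − 9.106·y = 345.131606
  65.564·x + 31.470·y = -492.875245
det = -53.556·31.470 − -9.106·65.564 = -1088.381536
x = (345.131606·31.470 − -9.106·-492.875245) / -1088.381536 = -5.855639
y = (-53.556·-492.875245 − 345.131606·65.564) / -1088.381536 = -3.462222

x=-5.856 y=-3.462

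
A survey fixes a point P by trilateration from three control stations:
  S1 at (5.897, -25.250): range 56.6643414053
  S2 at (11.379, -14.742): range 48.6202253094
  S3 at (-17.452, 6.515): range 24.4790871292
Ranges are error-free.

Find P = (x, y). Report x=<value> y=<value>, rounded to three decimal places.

x=-8.895 y=29.450

eq1: (x − 5.897)² + (y + 25.250)² = 56.6643414053²
eq2: (x − 11.379)² + (y + 14.742)² = 48.6202253094²
eq3: (x + 17.452)² + (y − 6.515)² = 24.4790871292²
eq2−eq3, eq2−eq1 (x²,y² cancel):
  -57.662·x + 42.514·y = 1764.909926
  -10.964·x − 21.016·y = -521.392374
det = -57.662·-21.016 − 42.514·-10.964 = 1677.948088
x = (1764.909926·-21.016 − 42.514·-521.392374) / 1677.948088 = -8.894716
y = (-57.662·-521.392374 − 1764.909926·-10.964) / 1677.948088 = 29.449659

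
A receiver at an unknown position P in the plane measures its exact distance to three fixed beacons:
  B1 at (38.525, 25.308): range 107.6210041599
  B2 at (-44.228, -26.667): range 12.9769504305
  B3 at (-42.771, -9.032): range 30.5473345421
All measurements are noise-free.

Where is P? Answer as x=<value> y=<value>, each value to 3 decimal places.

x=-47.627 y=-39.191

eq1: (x − 38.525)² + (y − 25.308)² = 107.6210041599²
eq2: (x + 44.228)² + (y + 26.667)² = 12.9769504305²
eq3: (x + 42.771)² + (y + 9.032)² = 30.5473345421²
eq2−eq3, eq2−eq1 (x²,y² cancel):
  2.914·x + 35.270·y = -1521.047813
  165.506·x + 103.950·y = -11956.453678
det = 2.914·103.950 − 35.270·165.506 = -5534.486320
x = (-1521.047813·103.950 − 35.270·-11956.453678) / -5534.486320 = -47.627040
y = (2.914·-11956.453678 − -1521.047813·165.506) / -5534.486320 = -39.190888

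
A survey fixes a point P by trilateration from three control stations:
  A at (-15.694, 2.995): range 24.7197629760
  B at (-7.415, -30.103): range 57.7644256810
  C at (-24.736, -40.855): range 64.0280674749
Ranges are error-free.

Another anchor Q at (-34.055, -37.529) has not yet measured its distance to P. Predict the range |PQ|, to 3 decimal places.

60.575

eq1: (x + 15.694)² + (y − 2.995)² = 24.7197629760²
eq2: (x + 7.415)² + (y + 30.103)² = 57.7644256810²
eq3: (x + 24.736)² + (y + 40.855)² = 64.0280674749²
eq2−eq3, eq2−eq1 (x²,y² cancel):
  -34.642·x − 21.504·y = 556.963337
  -16.558·x + 66.196·y = 2019.761020
det = -34.642·66.196 − -21.504·-16.558 = -2649.225064
x = (556.963337·66.196 − -21.504·2019.761020) / -2649.225064 = -30.311387
y = (-34.642·2019.761020 − 556.963337·-16.558) / -2649.225064 = 22.929861
|P − Q| = √((-30.311387 − -34.055)² + (22.929861 − -37.529)²) = 60.574652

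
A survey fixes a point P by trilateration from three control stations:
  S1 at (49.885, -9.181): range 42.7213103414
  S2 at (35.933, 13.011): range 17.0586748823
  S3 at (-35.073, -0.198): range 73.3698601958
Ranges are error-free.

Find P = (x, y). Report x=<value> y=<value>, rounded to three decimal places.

x=31.972 y=29.603

eq1: (x − 49.885)² + (y + 9.181)² = 42.7213103414²
eq2: (x − 35.933)² + (y − 13.011)² = 17.0586748823²
eq3: (x + 35.073)² + (y + 0.198)² = 73.3698601958²
eq2−eq3, eq2−eq1 (x²,y² cancel):
  -142.012·x − 26.418·y = -5322.450073
  27.904·x − 44.384·y = -421.774593
det = -142.012·-44.384 − -26.418·27.904 = 7040.228480
x = (-5322.450073·-44.384 − -26.418·-421.774593) / 7040.228480 = 31.971858
y = (-142.012·-421.774593 − -5322.450073·27.904) / 7040.228480 = 29.603400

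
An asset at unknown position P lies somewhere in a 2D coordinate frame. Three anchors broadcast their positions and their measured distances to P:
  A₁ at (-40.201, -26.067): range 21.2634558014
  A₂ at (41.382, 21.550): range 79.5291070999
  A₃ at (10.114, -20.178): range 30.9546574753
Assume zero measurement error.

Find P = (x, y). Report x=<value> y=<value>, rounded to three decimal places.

eq1: (x + 40.201)² + (y + 26.067)² = 21.2634558014²
eq2: (x − 41.382)² + (y − 21.550)² = 79.5291070999²
eq3: (x − 10.114)² + (y + 20.178)² = 30.9546574753²
eq3−eq1, eq3−eq2 (x²,y² cancel):
  -100.630·x − 11.778·y = 2292.220477
  62.536·x + 83.456·y = -3699.260313
det = -100.630·83.456 − -11.778·62.536 = -7661.628272
x = (2292.220477·83.456 − -11.778·-3699.260313) / -7661.628272 = -19.281758
y = (-100.630·-3699.260313 − 2292.220477·62.536) / -7661.628272 = -29.877496

x=-19.282 y=-29.877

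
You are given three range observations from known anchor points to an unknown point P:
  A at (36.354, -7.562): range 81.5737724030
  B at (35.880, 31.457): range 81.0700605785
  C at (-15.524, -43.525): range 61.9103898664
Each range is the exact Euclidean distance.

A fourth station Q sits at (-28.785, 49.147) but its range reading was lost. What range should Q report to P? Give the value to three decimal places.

39.678

eq1: (x − 36.354)² + (y + 7.562)² = 81.5737724030²
eq2: (x − 35.880)² + (y − 31.457)² = 81.0700605785²
eq3: (x + 15.524)² + (y + 43.525)² = 61.9103898664²
eq3−eq1, eq3−eq2 (x²,y² cancel):
  103.756·x + 71.926·y = -3578.007012
  102.808·x + 149.964·y = -2597.961301
det = 103.756·149.964 − 71.926·102.808 = 8165.096576
x = (-3578.007012·149.964 − 71.926·-2597.961301) / 8165.096576 = -42.830024
y = (103.756·-2597.961301 − -3578.007012·102.808) / 8165.096576 = 12.038274
|P − Q| = √((-42.830024 − -28.785)² + (12.038274 − 49.147)²) = 39.677704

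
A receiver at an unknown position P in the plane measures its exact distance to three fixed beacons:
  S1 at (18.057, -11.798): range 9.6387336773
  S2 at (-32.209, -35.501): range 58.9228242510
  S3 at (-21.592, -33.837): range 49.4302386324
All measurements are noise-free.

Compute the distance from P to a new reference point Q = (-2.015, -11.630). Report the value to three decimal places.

eq1: (x − 18.057)² + (y + 11.798)² = 9.6387336773²
eq2: (x + 32.209)² + (y + 35.501)² = 58.9228242510²
eq3: (x + 21.592)² + (y + 33.837)² = 49.4302386324²
eq3−eq1, eq3−eq2 (x²,y² cancel):
  79.298·x + 44.078·y = 1204.534324
  -21.234·x − 3.328·y = -341.967077
det = 79.298·-3.328 − 44.078·-21.234 = 672.048508
x = (1204.534324·-3.328 − 44.078·-341.967077) / 672.048508 = 16.463893
y = (79.298·-341.967077 − 1204.534324·-21.234) / 672.048508 = -2.291834
|P − Q| = √((16.463893 − -2.015)² + (-2.291834 − -11.630)²) = 20.704367

20.704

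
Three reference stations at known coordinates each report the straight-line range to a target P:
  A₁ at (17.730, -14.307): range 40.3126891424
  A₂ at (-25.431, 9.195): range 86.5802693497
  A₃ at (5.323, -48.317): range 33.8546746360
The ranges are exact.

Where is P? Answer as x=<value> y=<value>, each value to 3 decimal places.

eq1: (x − 17.730)² + (y + 14.307)² = 40.3126891424²
eq2: (x + 25.431)² + (y − 9.195)² = 86.5802693497²
eq3: (x − 5.323)² + (y + 48.317)² = 33.8546746360²
eq1−eq2, eq1−eq3 (x²,y² cancel):
  -86.322·x + 47.004·y = -5658.789498
  -24.814·x − 68.020·y = 2322.797580
det = -86.322·-68.020 − 47.004·-24.814 = 7037.979696
x = (-5658.789498·-68.020 − 47.004·2322.797580) / 7037.979696 = 39.177448
y = (-86.322·2322.797580 − -5658.789498·-24.814) / 7037.979696 = -48.440852

x=39.177 y=-48.441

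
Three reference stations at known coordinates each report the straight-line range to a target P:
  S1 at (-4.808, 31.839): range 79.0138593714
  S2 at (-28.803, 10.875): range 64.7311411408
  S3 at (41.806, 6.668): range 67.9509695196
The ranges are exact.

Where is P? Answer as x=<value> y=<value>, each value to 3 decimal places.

x=0.152 y=-47.019

eq1: (x + 4.808)² + (y − 31.839)² = 79.0138593714²
eq2: (x + 28.803)² + (y − 10.875)² = 64.7311411408²
eq3: (x − 41.806)² + (y − 6.668)² = 67.9509695196²
eq3−eq2, eq3−eq1 (x²,y² cancel):
  -141.218·x + 8.414·y = -417.111801
  -93.228·x + 50.342·y = -2381.220789
det = -141.218·50.342 − 8.414·-93.228 = -6324.776164
x = (-417.111801·50.342 − 8.414·-2381.220789) / -6324.776164 = 0.152203
y = (-141.218·-2381.220789 − -417.111801·-93.228) / -6324.776164 = -47.019014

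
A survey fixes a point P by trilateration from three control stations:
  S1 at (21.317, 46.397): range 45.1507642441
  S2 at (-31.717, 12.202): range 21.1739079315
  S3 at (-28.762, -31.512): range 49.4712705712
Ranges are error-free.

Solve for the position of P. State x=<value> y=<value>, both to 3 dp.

eq1: (x − 21.317)² + (y − 46.397)² = 45.1507642441²
eq2: (x + 31.717)² + (y − 12.202)² = 21.1739079315²
eq3: (x + 28.762)² + (y + 31.512)² = 49.4712705712²
eq2−eq3, eq2−eq1 (x²,y² cancel):
  5.910·x − 87.428·y = -1333.670340
  106.068·x + 68.390·y = -138.017930
det = 5.910·68.390 − -87.428·106.068 = 9677.498004
x = (-1333.670340·68.390 − -87.428·-138.017930) / 9677.498004 = -10.671802
y = (5.910·-138.017930 − -1333.670340·106.068) / 9677.498004 = 14.533101

x=-10.672 y=14.533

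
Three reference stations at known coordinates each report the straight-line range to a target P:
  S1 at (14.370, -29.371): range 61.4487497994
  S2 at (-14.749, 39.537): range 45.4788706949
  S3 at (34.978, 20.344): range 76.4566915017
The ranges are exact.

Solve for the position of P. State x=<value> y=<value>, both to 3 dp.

x=-39.009 y=1.069

eq1: (x − 14.370)² + (y + 29.371)² = 61.4487497994²
eq2: (x + 14.749)² + (y − 39.537)² = 45.4788706949²
eq3: (x − 34.978)² + (y − 20.344)² = 76.4566915017²
eq2−eq1, eq2−eq3 (x²,y² cancel):
  58.238·x − 137.816·y = -2419.176001
  99.454·x − 38.386·y = -3920.666546
det = 58.238·-38.386 − -137.816·99.454 = 11470.828596
x = (-2419.176001·-38.386 − -137.816·-3920.666546) / 11470.828596 = -39.009221
y = (58.238·-3920.666546 − -2419.176001·99.454) / 11470.828596 = 1.069230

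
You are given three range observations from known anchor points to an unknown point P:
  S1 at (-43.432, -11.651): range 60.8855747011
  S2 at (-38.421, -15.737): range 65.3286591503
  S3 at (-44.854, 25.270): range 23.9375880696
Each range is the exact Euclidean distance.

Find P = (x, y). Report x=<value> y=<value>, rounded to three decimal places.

eq1: (x + 43.432)² + (y + 11.651)² = 60.8855747011²
eq2: (x + 38.421)² + (y + 15.737)² = 65.3286591503²
eq3: (x + 44.854)² + (y − 25.270)² = 23.9375880696²
eq1−eq2, eq1−eq3 (x²,y² cancel):
  10.022·x − 8.172·y = -859.038515
  -2.844·x + 73.842·y = 3762.414875
det = 10.022·73.842 − -8.172·-2.844 = 716.803356
x = (-859.038515·73.842 − -8.172·3762.414875) / 716.803356 = -45.600606
y = (10.022·3762.414875 − -859.038515·-2.844) / 716.803356 = 49.195942

x=-45.601 y=49.196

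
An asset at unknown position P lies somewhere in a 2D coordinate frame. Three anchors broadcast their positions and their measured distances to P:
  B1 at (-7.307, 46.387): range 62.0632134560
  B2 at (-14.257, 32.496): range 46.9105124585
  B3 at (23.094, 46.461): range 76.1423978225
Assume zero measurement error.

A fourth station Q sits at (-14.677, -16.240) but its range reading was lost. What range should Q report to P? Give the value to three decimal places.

eq1: (x + 7.307)² + (y − 46.387)² = 62.0632134560²
eq2: (x + 14.257)² + (y − 32.496)² = 46.9105124585²
eq3: (x − 23.094)² + (y − 46.461)² = 76.1423978225²
eq1−eq3, eq1−eq2 (x²,y² cancel):
  60.802·x + 0.148·y = -1459.010943
  -13.900·x − 27.782·y = 705.352332
det = 60.802·-27.782 − 0.148·-13.900 = -1687.143964
x = (-1459.010943·-27.782 − 0.148·705.352332) / -1687.143964 = -23.963485
y = (60.802·705.352332 − -1459.010943·-13.900) / -1687.143964 = -13.399319
|P − Q| = √((-23.963485 − -14.677)² + (-13.399319 − -16.240)²) = 9.711245

9.711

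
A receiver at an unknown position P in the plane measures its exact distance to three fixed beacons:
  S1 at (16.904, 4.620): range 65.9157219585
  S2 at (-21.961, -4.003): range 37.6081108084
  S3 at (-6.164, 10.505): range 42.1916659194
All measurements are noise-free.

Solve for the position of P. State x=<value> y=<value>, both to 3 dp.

eq1: (x − 16.904)² + (y − 4.620)² = 65.9157219585²
eq2: (x + 21.961)² + (y + 4.003)² = 37.6081108084²
eq3: (x + 6.164)² + (y − 10.505)² = 42.1916659194²
eq1−eq2, eq1−eq3 (x²,y² cancel):
  -77.730·x − 17.246·y = 3121.732317
  -46.136·x + 11.770·y = 2406.006033
det = -77.730·11.770 − -17.246·-46.136 = -1710.543556
x = (3121.732317·11.770 − -17.246·2406.006033) / -1710.543556 = -45.737958
y = (-77.730·2406.006033 − 3121.732317·-46.136) / -1710.543556 = 25.135055

x=-45.738 y=25.135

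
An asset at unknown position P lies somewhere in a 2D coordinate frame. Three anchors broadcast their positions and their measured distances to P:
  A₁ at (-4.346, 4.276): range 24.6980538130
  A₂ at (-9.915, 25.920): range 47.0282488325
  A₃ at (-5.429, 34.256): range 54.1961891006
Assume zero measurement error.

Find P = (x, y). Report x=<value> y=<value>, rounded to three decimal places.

x=3.151 y=-19.257

eq1: (x + 4.346)² + (y − 4.276)² = 24.6980538130²
eq2: (x + 9.915)² + (y − 25.920)² = 47.0282488325²
eq3: (x + 5.429)² + (y − 34.256)² = 54.1961891006²
eq3−eq1, eq3−eq2 (x²,y² cancel):
  2.166·x − 59.960·y = 1161.457366
  -8.972·x − 16.672·y = 292.776773
det = 2.166·-16.672 − -59.960·-8.972 = -574.072672
x = (1161.457366·-16.672 − -59.960·292.776773) / -574.072672 = 3.151033
y = (2.166·292.776773 − 1161.457366·-8.972) / -574.072672 = -19.256708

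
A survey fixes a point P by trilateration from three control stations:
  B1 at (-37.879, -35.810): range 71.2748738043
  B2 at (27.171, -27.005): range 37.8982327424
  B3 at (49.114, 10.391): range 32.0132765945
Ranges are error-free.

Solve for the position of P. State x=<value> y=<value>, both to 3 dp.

x=17.112 y=9.534

eq1: (x + 37.879)² + (y + 35.810)² = 71.2748738043²
eq2: (x − 27.171)² + (y + 27.005)² = 37.8982327424²
eq3: (x − 49.114)² + (y − 10.391)² = 32.0132765945²
eq2−eq3, eq2−eq1 (x²,y² cancel):
  43.886·x + 74.792·y = 1464.050778
  -130.100·x − 17.610·y = -2394.190116
det = 43.886·-17.610 − 74.792·-130.100 = 8957.606740
x = (1464.050778·-17.610 − 74.792·-2394.190116) / 8957.606740 = 17.112197
y = (43.886·-2394.190116 − 1464.050778·-130.100) / 8957.606740 = 9.533973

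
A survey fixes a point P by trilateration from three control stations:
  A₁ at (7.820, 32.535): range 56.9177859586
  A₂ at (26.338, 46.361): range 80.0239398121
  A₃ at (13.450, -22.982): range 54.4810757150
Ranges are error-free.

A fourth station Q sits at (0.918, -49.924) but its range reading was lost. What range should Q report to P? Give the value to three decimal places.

eq1: (x − 7.820)² + (y − 32.535)² = 56.9177859586²
eq2: (x − 26.338)² + (y − 46.361)² = 80.0239398121²
eq3: (x − 13.450)² + (y + 22.982)² = 54.4810757150²
eq3−eq1, eq3−eq2 (x²,y² cancel):
  -11.260·x + 111.034·y = 139.157054
  25.776·x + 138.686·y = -1301.685591
det = -11.260·138.686 − 111.034·25.776 = -4423.616744
x = (139.157054·138.686 − 111.034·-1301.685591) / -4423.616744 = -37.035418
y = (-11.260·-1301.685591 − 139.157054·25.776) / -4423.616744 = -2.502492
|P − Q| = √((-37.035418 − 0.918)² + (-2.502492 − -49.924)²) = 60.739289

60.739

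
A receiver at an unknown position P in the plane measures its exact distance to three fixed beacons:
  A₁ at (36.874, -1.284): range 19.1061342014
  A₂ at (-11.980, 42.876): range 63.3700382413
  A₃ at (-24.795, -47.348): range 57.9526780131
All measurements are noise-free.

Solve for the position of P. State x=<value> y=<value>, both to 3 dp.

eq1: (x − 36.874)² + (y + 1.284)² = 19.1061342014²
eq2: (x + 11.980)² + (y − 42.876)² = 63.3700382413²
eq3: (x + 24.795)² + (y + 47.348)² = 57.9526780131²
eq2−eq3, eq2−eq1 (x²,y² cancel):
  -25.630·x − 180.448·y = 1532.002211
  97.708·x − 88.320·y = 3030.186139
det = -25.630·-88.320 − -180.448·97.708 = 19894.854784
x = (1532.002211·-88.320 − -180.448·3030.186139) / 19894.854784 = 20.682965
y = (-25.630·3030.186139 − 1532.002211·97.708) / 19894.854784 = -11.427706

x=20.683 y=-11.428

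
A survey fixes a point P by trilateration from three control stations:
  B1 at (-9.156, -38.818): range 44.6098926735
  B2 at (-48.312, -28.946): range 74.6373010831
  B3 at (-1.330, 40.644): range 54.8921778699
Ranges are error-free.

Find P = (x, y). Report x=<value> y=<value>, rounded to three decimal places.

x=23.427 y=-8.348

eq1: (x + 9.156)² + (y + 38.818)² = 44.6098926735²
eq2: (x + 48.312)² + (y + 28.946)² = 74.6373010831²
eq3: (x + 1.330)² + (y − 40.644)² = 54.8921778699²
eq1−eq3, eq1−eq2 (x²,y² cancel):
  15.652·x + 158.924·y = -960.074491
  -78.312·x + 19.744·y = -1999.433389
det = 15.652·19.744 − 158.924·-78.312 = 12754.689376
x = (-960.074491·19.744 − 158.924·-1999.433389) / 12754.689376 = 23.426854
y = (15.652·-1999.433389 − -960.074491·-78.312) / 12754.689376 = -8.348340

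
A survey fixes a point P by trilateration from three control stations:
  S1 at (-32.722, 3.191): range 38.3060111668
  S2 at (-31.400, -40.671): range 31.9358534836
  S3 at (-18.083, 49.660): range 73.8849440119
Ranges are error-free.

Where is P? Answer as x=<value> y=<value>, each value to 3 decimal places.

eq1: (x + 32.722)² + (y − 3.191)² = 38.3060111668²
eq2: (x + 31.400)² + (y + 40.671)² = 31.9358534836²
eq3: (x + 18.083)² + (y − 49.660)² = 73.8849440119²
eq2−eq1, eq2−eq3 (x²,y² cancel):
  -2.644·x + 87.724·y = -2006.630230
  26.634·x + 180.662·y = -4286.065966
det = -2.644·180.662 − 87.724·26.634 = -2814.111344
x = (-2006.630230·180.662 − 87.724·-4286.065966) / -2814.111344 = -4.786243
y = (-2.644·-4286.065966 − -2006.630230·26.634) / -2814.111344 = -23.018616

x=-4.786 y=-23.019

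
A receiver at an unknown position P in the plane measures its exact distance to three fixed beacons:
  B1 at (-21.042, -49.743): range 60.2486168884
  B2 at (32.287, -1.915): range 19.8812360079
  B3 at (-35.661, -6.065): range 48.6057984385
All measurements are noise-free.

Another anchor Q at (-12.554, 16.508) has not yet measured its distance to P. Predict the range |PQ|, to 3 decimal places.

eq1: (x + 21.042)² + (y + 49.743)² = 60.2486168884²
eq2: (x − 32.287)² + (y + 1.915)² = 19.8812360079²
eq3: (x + 35.661)² + (y + 6.065)² = 48.6057984385²
eq3−eq1, eq3−eq2 (x²,y² cancel):
  29.238·x − 87.356·y = 341.268472
  135.896·x + 8.300·y = 1704.886545
det = 29.238·8.300 − -87.356·135.896 = 12114.006376
x = (341.268472·8.300 − -87.356·1704.886545) / 12114.006376 = 12.528027
y = (29.238·1704.886545 − 341.268472·135.896) / 12114.006376 = 0.286483
|P − Q| = √((12.528027 − -12.554)² + (0.286483 − 16.508)²) = 29.870482

29.870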